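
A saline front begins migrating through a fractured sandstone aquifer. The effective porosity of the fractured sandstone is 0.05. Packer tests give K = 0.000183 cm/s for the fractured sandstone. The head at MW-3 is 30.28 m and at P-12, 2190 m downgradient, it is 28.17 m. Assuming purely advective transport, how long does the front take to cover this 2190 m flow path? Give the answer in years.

Convert K: 0.000183 cm/s × 864 = 0.1581 m/day.
Hydraulic gradient i = (30.28 − 28.17) / 2190 = 2.11 / 2190 = 0.0009635.
Darcy flux q = K · i = 0.1581 × 0.0009635 = 0.0001523 m/day.
Seepage velocity v = q / n_e = 0.0001523 / 0.05 = 0.003047 m/day.
Travel time t = L / v = 2190 / 0.003047 = 7.188e+05 days = 1968 years.

1970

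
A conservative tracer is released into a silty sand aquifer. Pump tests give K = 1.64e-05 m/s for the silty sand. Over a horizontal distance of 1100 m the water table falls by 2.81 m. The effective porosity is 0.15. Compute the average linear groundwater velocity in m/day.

0.0241

Convert K: 1.64e-05 m/s × 86400 = 1.417 m/day.
Hydraulic gradient i = Δh / L = 2.81 / 1100 = 0.002555.
Darcy flux q = K · i = 1.417 × 0.002555 = 0.003620 m/day.
Seepage velocity v = q / n_e = 0.003620 / 0.15 = 0.02413 m/day.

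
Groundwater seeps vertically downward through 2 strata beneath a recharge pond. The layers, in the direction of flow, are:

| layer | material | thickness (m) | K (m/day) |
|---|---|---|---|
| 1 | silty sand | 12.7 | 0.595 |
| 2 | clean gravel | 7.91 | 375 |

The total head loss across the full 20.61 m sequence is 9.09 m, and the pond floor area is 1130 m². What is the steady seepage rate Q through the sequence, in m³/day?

481

Flow is perpendicular to layering, so the layers act in series and the equivalent K is the thickness-weighted harmonic mean.
Total thickness L = 12.7 + 7.91 = 20.61 m.
Σ(b_i/K_i) = 12.7/0.595 + 7.91/375 = 21.37 d.
K_eq = L / Σ(b_i/K_i) = 20.61 / 21.37 = 0.9646 m/day.
Q = K_eq · A · (Δh/L) = 0.9646 × 1130 × (9.09/20.61) = 480.8 m³/day.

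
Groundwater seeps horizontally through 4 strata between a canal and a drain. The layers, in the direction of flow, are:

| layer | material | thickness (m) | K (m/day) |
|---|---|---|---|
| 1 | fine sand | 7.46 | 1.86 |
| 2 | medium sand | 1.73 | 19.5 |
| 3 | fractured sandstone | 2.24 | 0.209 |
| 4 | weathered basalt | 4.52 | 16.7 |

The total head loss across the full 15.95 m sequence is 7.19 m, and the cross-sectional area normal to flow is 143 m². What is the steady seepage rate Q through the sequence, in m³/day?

Flow is perpendicular to layering, so the layers act in series and the equivalent K is the thickness-weighted harmonic mean.
Total thickness L = 7.46 + 1.73 + 2.24 + 4.52 = 15.95 m.
Σ(b_i/K_i) = 7.46/1.86 + 1.73/19.5 + 2.24/0.209 + 4.52/16.7 = 15.09 d.
K_eq = L / Σ(b_i/K_i) = 15.95 / 15.09 = 1.057 m/day.
Q = K_eq · A · (Δh/L) = 1.057 × 143 × (7.19/15.95) = 68.15 m³/day.

68.1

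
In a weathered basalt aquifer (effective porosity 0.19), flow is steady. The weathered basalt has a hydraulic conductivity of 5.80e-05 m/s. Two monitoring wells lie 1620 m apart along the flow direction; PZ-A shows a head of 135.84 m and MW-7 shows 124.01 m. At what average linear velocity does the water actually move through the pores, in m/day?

Convert K: 5.80e-05 m/s × 86400 = 5.011 m/day.
Hydraulic gradient i = (135.84 − 124.01) / 1620 = 11.83 / 1620 = 0.007302.
Darcy flux q = K · i = 5.011 × 0.007302 = 0.03659 m/day.
Seepage velocity v = q / n_e = 0.03659 / 0.19 = 0.1926 m/day.

0.193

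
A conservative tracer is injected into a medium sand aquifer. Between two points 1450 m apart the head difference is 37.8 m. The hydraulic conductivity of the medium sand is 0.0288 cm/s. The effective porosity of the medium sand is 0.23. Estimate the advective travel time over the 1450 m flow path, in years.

1.41

Convert K: 0.0288 cm/s × 864 = 24.88 m/day.
Hydraulic gradient i = Δh / L = 37.8 / 1450 = 0.02607.
Darcy flux q = K · i = 24.88 × 0.02607 = 0.6487 m/day.
Seepage velocity v = q / n_e = 0.6487 / 0.23 = 2.820 m/day.
Travel time t = L / v = 1450 / 2.820 = 514.1 days = 1.408 years.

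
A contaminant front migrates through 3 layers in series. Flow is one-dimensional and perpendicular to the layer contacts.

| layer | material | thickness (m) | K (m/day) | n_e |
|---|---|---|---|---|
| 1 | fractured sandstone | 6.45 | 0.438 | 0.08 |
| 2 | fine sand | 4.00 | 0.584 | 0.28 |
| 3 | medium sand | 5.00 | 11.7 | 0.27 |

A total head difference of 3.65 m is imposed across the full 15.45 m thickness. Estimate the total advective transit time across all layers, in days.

With flow normal to the layers, continuity requires the same specific discharge q through every layer.
Σ(b_i/K_i) = 6.45/0.438 + 4.00/0.584 + 5.00/11.7 = 22.00 d.
q = Δh / Σ(b_i/K_i) = 3.65 / 22.00 = 0.1659 m/day.
In each layer the seepage velocity is v_i = q/n_i, so the layer transit time is t_i = b_i·n_i / q:
  layer 1 (fractured sandstone): t_1 = 6.45 × 0.08 / 0.1659 = 3.111 d
  layer 2 (fine sand): t_2 = 4.00 × 0.28 / 0.1659 = 6.752 d
  layer 3 (medium sand): t_3 = 5.00 × 0.27 / 0.1659 = 8.138 d
Total t = Σ t_i = 18.00 days.

18.0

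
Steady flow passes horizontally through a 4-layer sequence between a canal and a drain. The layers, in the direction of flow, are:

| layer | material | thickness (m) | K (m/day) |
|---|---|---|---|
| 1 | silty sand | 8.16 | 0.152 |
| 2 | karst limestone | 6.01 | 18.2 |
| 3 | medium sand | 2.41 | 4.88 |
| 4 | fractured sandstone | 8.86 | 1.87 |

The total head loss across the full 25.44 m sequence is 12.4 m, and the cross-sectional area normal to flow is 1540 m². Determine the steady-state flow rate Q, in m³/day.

322

Flow is perpendicular to layering, so the layers act in series and the equivalent K is the thickness-weighted harmonic mean.
Total thickness L = 8.16 + 6.01 + 2.41 + 8.86 = 25.44 m.
Σ(b_i/K_i) = 8.16/0.152 + 6.01/18.2 + 2.41/4.88 + 8.86/1.87 = 59.25 d.
K_eq = L / Σ(b_i/K_i) = 25.44 / 59.25 = 0.4294 m/day.
Q = K_eq · A · (Δh/L) = 0.4294 × 1540 × (12.4/25.44) = 322.3 m³/day.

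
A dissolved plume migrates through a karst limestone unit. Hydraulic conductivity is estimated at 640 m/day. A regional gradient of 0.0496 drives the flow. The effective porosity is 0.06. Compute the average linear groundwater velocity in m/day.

529

Hydraulic gradient i = 0.0496.
Darcy flux q = K · i = 640.0 × 0.04960 = 31.74 m/day.
Seepage velocity v = q / n_e = 31.74 / 0.06 = 529.1 m/day.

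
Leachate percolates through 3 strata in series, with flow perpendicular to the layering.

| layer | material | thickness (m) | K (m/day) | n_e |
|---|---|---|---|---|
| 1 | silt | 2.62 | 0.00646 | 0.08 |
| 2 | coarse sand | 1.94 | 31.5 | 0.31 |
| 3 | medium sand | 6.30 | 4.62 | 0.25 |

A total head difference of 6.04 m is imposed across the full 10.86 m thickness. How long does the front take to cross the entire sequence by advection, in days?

With flow normal to the layers, continuity requires the same specific discharge q through every layer.
Σ(b_i/K_i) = 2.62/0.00646 + 1.94/31.5 + 6.30/4.62 = 407.0 d.
q = Δh / Σ(b_i/K_i) = 6.04 / 407.0 = 0.01484 m/day.
In each layer the seepage velocity is v_i = q/n_i, so the layer transit time is t_i = b_i·n_i / q:
  layer 1 (silt): t_1 = 2.62 × 0.08 / 0.01484 = 14.12 d
  layer 2 (coarse sand): t_2 = 1.94 × 0.31 / 0.01484 = 40.52 d
  layer 3 (medium sand): t_3 = 6.30 × 0.25 / 0.01484 = 106.1 d
Total t = Σ t_i = 160.8 days.

161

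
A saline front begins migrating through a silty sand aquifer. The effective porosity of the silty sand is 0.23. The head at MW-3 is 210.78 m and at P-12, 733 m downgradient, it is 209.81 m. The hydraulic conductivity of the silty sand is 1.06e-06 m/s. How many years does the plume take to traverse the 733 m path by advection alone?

3810

Convert K: 1.06e-06 m/s × 86400 = 0.09158 m/day.
Hydraulic gradient i = (210.78 − 209.81) / 733 = 0.97 / 733 = 0.001323.
Darcy flux q = K · i = 0.09158 × 0.001323 = 0.0001212 m/day.
Seepage velocity v = q / n_e = 0.0001212 / 0.23 = 0.0005269 m/day.
Travel time t = L / v = 733 / 0.0005269 = 1.391e+06 days = 3809 years.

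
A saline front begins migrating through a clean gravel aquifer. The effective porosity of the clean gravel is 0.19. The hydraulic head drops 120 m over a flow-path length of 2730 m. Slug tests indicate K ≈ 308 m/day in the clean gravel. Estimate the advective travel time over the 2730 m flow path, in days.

Hydraulic gradient i = Δh / L = 120 / 2730 = 0.04396.
Darcy flux q = K · i = 308.0 × 0.04396 = 13.54 m/day.
Seepage velocity v = q / n_e = 13.54 / 0.19 = 71.26 m/day.
Travel time t = L / v = 2730 / 71.26 = 38.31 days.

38.3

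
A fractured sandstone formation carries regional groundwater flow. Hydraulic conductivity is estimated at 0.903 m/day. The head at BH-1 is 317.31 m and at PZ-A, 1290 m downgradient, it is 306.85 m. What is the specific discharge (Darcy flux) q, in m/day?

0.00732

Hydraulic gradient i = (317.31 − 306.85) / 1290 = 10.46 / 1290 = 0.008109.
Specific discharge q = K · i = 0.9030 × 0.008109 = 0.007322 m/day.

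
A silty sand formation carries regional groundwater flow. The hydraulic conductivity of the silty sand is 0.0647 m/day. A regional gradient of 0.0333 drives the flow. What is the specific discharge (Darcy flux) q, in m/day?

0.00215

Hydraulic gradient i = 0.0333.
Specific discharge q = K · i = 0.06470 × 0.03330 = 0.002155 m/day.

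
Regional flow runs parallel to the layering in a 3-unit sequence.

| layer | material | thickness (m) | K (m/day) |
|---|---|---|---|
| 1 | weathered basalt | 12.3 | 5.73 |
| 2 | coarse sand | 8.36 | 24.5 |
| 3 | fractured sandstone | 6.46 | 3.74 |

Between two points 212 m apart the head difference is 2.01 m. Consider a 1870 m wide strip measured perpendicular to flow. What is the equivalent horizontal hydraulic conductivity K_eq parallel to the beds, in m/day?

Flow is parallel to layering, so each bed carries its own Darcy discharge and the transmissivities add.
Σ(K_i·b_i) = 5.73×12.3 + 24.5×8.36 + 3.74×6.46 = 299.5 m²/day.
Total thickness b = 27.12 m, so K_eq = Σ(K_i·b_i)/b = 11.04 m/day.

11.0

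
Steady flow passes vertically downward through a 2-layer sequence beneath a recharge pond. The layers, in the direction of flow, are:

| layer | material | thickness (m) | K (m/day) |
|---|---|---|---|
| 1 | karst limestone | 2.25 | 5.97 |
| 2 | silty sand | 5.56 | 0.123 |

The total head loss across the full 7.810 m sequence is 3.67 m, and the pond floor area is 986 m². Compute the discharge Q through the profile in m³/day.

79.4

Flow is perpendicular to layering, so the layers act in series and the equivalent K is the thickness-weighted harmonic mean.
Total thickness L = 2.25 + 5.56 = 7.810 m.
Σ(b_i/K_i) = 2.25/5.97 + 5.56/0.123 = 45.58 d.
K_eq = L / Σ(b_i/K_i) = 7.810 / 45.58 = 0.1713 m/day.
Q = K_eq · A · (Δh/L) = 0.1713 × 986 × (3.67/7.810) = 79.39 m³/day.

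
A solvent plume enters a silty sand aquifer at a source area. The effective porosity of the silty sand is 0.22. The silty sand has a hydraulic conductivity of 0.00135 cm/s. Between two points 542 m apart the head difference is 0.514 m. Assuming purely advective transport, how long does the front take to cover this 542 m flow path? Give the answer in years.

Convert K: 0.00135 cm/s × 864 = 1.166 m/day.
Hydraulic gradient i = Δh / L = 0.514 / 542 = 0.0009483.
Darcy flux q = K · i = 1.166 × 0.0009483 = 0.001106 m/day.
Seepage velocity v = q / n_e = 0.001106 / 0.22 = 0.005028 m/day.
Travel time t = L / v = 542 / 0.005028 = 1.078e+05 days = 295.1 years.

295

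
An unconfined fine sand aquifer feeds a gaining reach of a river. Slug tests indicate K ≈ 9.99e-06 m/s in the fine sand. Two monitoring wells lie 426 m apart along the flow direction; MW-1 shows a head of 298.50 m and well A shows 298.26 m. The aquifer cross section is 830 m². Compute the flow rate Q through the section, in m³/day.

0.404

Convert K: 9.99e-06 m/s × 86400 = 0.8631 m/day.
Hydraulic gradient i = (298.50 − 298.26) / 426 = 0.24 / 426 = 0.0005634.
Darcy's law: Q = K · A · i = 0.8631 × 830.0 × 0.0005634 = 0.4036 m³/day.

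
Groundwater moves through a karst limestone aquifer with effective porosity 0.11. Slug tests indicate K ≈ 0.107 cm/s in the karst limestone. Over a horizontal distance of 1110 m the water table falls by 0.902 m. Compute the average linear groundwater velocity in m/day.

Convert K: 0.107 cm/s × 864 = 92.45 m/day.
Hydraulic gradient i = Δh / L = 0.902 / 1110 = 0.0008126.
Darcy flux q = K · i = 92.45 × 0.0008126 = 0.07512 m/day.
Seepage velocity v = q / n_e = 0.07512 / 0.11 = 0.6829 m/day.

0.683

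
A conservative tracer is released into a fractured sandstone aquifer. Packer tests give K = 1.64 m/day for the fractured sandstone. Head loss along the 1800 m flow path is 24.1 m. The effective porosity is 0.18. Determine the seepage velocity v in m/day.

Hydraulic gradient i = Δh / L = 24.1 / 1800 = 0.01339.
Darcy flux q = K · i = 1.640 × 0.01339 = 0.02196 m/day.
Seepage velocity v = q / n_e = 0.02196 / 0.18 = 0.1220 m/day.

0.122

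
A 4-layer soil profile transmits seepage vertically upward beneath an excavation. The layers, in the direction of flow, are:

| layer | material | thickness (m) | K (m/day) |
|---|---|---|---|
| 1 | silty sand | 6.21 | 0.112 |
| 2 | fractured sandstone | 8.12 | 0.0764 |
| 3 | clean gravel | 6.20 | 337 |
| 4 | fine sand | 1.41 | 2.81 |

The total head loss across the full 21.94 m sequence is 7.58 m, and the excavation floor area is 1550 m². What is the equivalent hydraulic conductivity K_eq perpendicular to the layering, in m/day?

Flow is perpendicular to layering, so the layers act in series and the equivalent K is the thickness-weighted harmonic mean.
Total thickness L = 6.21 + 8.12 + 6.20 + 1.41 = 21.94 m.
Σ(b_i/K_i) = 6.21/0.112 + 8.12/0.0764 + 6.20/337 + 1.41/2.81 = 162.2 d.
K_eq = L / Σ(b_i/K_i) = 21.94 / 162.2 = 0.1352 m/day.

0.135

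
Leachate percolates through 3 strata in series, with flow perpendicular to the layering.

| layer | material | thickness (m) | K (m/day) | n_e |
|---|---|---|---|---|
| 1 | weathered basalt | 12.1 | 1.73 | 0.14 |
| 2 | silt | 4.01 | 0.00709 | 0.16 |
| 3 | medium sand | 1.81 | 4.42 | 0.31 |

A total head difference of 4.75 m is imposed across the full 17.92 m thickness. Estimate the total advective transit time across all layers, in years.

With flow normal to the layers, continuity requires the same specific discharge q through every layer.
Σ(b_i/K_i) = 12.1/1.73 + 4.01/0.00709 + 1.81/4.42 = 573.0 d.
q = Δh / Σ(b_i/K_i) = 4.75 / 573.0 = 0.008290 m/day.
In each layer the seepage velocity is v_i = q/n_i, so the layer transit time is t_i = b_i·n_i / q:
  layer 1 (weathered basalt): t_1 = 12.1 × 0.14 / 0.008290 = 204.3 d
  layer 2 (silt): t_2 = 4.01 × 0.16 / 0.008290 = 77.40 d
  layer 3 (medium sand): t_3 = 1.81 × 0.31 / 0.008290 = 67.69 d
Total t = Σ t_i = 349.4 days = 0.9567 years.

0.957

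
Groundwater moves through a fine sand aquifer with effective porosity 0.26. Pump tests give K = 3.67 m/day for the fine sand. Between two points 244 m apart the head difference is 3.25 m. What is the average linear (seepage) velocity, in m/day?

Hydraulic gradient i = Δh / L = 3.25 / 244 = 0.01332.
Darcy flux q = K · i = 3.670 × 0.01332 = 0.04888 m/day.
Seepage velocity v = q / n_e = 0.04888 / 0.26 = 0.1880 m/day.

0.188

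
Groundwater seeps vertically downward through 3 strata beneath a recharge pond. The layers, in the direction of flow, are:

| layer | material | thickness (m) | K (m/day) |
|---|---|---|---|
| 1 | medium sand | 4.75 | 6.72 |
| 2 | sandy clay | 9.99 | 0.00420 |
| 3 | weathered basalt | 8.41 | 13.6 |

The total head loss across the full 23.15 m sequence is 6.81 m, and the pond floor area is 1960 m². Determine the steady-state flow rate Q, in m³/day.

5.61

Flow is perpendicular to layering, so the layers act in series and the equivalent K is the thickness-weighted harmonic mean.
Total thickness L = 4.75 + 9.99 + 8.41 = 23.15 m.
Σ(b_i/K_i) = 4.75/6.72 + 9.99/0.00420 + 8.41/13.6 = 2380 d.
K_eq = L / Σ(b_i/K_i) = 23.15 / 2380 = 0.009727 m/day.
Q = K_eq · A · (Δh/L) = 0.009727 × 1960 × (6.81/23.15) = 5.608 m³/day.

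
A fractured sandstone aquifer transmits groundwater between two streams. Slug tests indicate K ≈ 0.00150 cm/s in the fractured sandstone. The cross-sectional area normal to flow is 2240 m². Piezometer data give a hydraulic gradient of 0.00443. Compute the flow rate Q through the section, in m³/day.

Convert K: 0.00150 cm/s × 864 = 1.296 m/day.
Hydraulic gradient i = 0.00443.
Darcy's law: Q = K · A · i = 1.296 × 2240 × 0.004430 = 12.86 m³/day.

12.9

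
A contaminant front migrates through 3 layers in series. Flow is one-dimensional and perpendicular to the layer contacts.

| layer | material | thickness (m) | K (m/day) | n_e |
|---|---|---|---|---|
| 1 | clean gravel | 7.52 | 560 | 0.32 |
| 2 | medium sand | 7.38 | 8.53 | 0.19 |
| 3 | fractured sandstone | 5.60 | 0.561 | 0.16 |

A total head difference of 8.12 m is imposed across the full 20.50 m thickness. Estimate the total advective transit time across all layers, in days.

With flow normal to the layers, continuity requires the same specific discharge q through every layer.
Σ(b_i/K_i) = 7.52/560 + 7.38/8.53 + 5.60/0.561 = 10.86 d.
q = Δh / Σ(b_i/K_i) = 8.12 / 10.86 = 0.7476 m/day.
In each layer the seepage velocity is v_i = q/n_i, so the layer transit time is t_i = b_i·n_i / q:
  layer 1 (clean gravel): t_1 = 7.52 × 0.32 / 0.7476 = 3.219 d
  layer 2 (medium sand): t_2 = 7.38 × 0.19 / 0.7476 = 1.875 d
  layer 3 (fractured sandstone): t_3 = 5.60 × 0.16 / 0.7476 = 1.198 d
Total t = Σ t_i = 6.293 days.

6.29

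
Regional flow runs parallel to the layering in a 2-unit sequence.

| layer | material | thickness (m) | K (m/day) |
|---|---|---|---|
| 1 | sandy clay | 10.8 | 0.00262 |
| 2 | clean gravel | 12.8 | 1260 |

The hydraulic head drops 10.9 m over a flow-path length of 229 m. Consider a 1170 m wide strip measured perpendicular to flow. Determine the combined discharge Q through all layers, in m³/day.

Flow is parallel to layering, so each bed carries its own Darcy discharge and the transmissivities add.
Σ(K_i·b_i) = 0.00262×10.8 + 1260×12.8 = 16128 m²/day.
Hydraulic gradient i = Δh / L = 10.9 / 229 = 0.04760.
Q = Σ(K_i·b_i) · W · i = 16128 × 1170 × 0.04760 = 8.982e+05 m³/day.

898000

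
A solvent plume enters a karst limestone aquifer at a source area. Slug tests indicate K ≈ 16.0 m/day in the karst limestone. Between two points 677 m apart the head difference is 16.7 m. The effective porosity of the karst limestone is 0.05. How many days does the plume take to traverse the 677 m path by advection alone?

85.8

Hydraulic gradient i = Δh / L = 16.7 / 677 = 0.02467.
Darcy flux q = K · i = 16.00 × 0.02467 = 0.3947 m/day.
Seepage velocity v = q / n_e = 0.3947 / 0.05 = 7.894 m/day.
Travel time t = L / v = 677 / 7.894 = 85.77 days.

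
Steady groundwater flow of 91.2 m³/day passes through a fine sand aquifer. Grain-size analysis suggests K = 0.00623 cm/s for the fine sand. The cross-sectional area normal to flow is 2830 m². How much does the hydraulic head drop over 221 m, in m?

Convert K: 0.00623 cm/s × 864 = 5.383 m/day.
From Q = K·A·i, i = Q / (K·A) = 91.2 / (5.383 × 2830) = 0.005987.
Head loss Δh = i · L = 0.005987 × 221 = 1.323 m.

1.32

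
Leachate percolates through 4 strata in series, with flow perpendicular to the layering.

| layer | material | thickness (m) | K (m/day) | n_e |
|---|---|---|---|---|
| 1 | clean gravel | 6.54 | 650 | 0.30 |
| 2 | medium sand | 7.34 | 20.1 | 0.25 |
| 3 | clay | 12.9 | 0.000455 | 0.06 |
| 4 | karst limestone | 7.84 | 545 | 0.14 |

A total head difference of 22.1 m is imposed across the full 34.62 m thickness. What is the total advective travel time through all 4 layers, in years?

19.9

With flow normal to the layers, continuity requires the same specific discharge q through every layer.
Σ(b_i/K_i) = 6.54/650 + 7.34/20.1 + 12.9/0.000455 + 7.84/545 = 28352 d.
q = Δh / Σ(b_i/K_i) = 22.1 / 28352 = 0.0007795 m/day.
In each layer the seepage velocity is v_i = q/n_i, so the layer transit time is t_i = b_i·n_i / q:
  layer 1 (clean gravel): t_1 = 6.54 × 0.30 / 0.0007795 = 2517 d
  layer 2 (medium sand): t_2 = 7.34 × 0.25 / 0.0007795 = 2354 d
  layer 3 (clay): t_3 = 12.9 × 0.06 / 0.0007795 = 993.0 d
  layer 4 (karst limestone): t_4 = 7.84 × 0.14 / 0.0007795 = 1408 d
Total t = Σ t_i = 7272 days = 19.91 years.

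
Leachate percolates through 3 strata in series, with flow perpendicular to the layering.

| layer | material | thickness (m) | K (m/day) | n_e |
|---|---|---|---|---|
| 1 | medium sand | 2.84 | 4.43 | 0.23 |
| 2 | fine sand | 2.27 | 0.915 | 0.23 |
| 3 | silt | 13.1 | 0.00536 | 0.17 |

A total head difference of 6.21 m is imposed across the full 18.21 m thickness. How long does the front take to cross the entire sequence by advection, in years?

With flow normal to the layers, continuity requires the same specific discharge q through every layer.
Σ(b_i/K_i) = 2.84/4.43 + 2.27/0.915 + 13.1/0.00536 = 2447 d.
q = Δh / Σ(b_i/K_i) = 6.21 / 2447 = 0.002538 m/day.
In each layer the seepage velocity is v_i = q/n_i, so the layer transit time is t_i = b_i·n_i / q:
  layer 1 (medium sand): t_1 = 2.84 × 0.23 / 0.002538 = 257.4 d
  layer 2 (fine sand): t_2 = 2.27 × 0.23 / 0.002538 = 205.7 d
  layer 3 (silt): t_3 = 13.1 × 0.17 / 0.002538 = 877.6 d
Total t = Σ t_i = 1341 days = 3.671 years.

3.67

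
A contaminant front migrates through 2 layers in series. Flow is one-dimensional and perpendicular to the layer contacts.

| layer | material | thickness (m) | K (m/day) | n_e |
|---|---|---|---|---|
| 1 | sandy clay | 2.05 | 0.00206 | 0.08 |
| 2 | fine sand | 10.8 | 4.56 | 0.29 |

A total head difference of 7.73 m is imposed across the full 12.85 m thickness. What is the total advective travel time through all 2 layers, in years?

1.16

With flow normal to the layers, continuity requires the same specific discharge q through every layer.
Σ(b_i/K_i) = 2.05/0.00206 + 10.8/4.56 = 997.5 d.
q = Δh / Σ(b_i/K_i) = 7.73 / 997.5 = 0.007749 m/day.
In each layer the seepage velocity is v_i = q/n_i, so the layer transit time is t_i = b_i·n_i / q:
  layer 1 (sandy clay): t_1 = 2.05 × 0.08 / 0.007749 = 21.16 d
  layer 2 (fine sand): t_2 = 10.8 × 0.29 / 0.007749 = 404.2 d
Total t = Σ t_i = 425.3 days = 1.164 years.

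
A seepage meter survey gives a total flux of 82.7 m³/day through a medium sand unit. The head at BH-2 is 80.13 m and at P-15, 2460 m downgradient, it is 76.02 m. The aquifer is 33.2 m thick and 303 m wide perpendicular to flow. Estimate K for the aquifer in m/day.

4.92

Cross-sectional area A = 303 × 33.2 = 10060 m².
Hydraulic gradient i = (80.13 − 76.02) / 2460 = 4.11 / 2460 = 0.001671.
From Q = K·A·i, K = Q / (A·i) = 82.7 / (10060 × 0.001671) = 4.921 m/day.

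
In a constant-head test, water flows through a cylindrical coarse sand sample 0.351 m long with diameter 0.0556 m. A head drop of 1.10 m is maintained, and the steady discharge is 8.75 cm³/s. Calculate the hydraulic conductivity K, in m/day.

99.4

Cross-sectional area A = π·(d/2)² = π × (0.0556/2)² = 0.002428 m².
Convert discharge: 8.75 cm³/s = 8.750e-06 m³/s.
Darcy's law rearranged: K = Q·L / (A·Δh) = 8.750e-06 × 0.351 / (0.002428 × 1.10) = 0.001150 m/s = 99.36 m/day.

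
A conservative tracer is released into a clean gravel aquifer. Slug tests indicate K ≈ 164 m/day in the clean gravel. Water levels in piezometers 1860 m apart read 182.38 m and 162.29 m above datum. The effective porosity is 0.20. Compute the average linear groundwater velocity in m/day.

Hydraulic gradient i = (182.38 − 162.29) / 1860 = 20.09 / 1860 = 0.01080.
Darcy flux q = K · i = 164.0 × 0.01080 = 1.771 m/day.
Seepage velocity v = q / n_e = 1.771 / 0.20 = 8.857 m/day.

8.86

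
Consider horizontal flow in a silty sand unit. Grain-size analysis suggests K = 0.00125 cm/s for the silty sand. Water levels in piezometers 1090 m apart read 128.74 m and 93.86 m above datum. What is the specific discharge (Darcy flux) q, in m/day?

Convert K: 0.00125 cm/s × 864 = 1.080 m/day.
Hydraulic gradient i = (128.74 − 93.86) / 1090 = 34.88 / 1090 = 0.03200.
Specific discharge q = K · i = 1.080 × 0.03200 = 0.03456 m/day.

0.0346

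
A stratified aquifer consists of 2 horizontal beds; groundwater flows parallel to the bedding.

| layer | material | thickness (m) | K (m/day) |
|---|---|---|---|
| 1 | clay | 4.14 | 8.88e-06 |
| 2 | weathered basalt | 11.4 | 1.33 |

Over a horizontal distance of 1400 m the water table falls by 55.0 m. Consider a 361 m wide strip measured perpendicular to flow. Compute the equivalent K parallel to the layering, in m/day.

Flow is parallel to layering, so each bed carries its own Darcy discharge and the transmissivities add.
Σ(K_i·b_i) = 8.88e-06×4.14 + 1.33×11.4 = 15.16 m²/day.
Total thickness b = 15.54 m, so K_eq = Σ(K_i·b_i)/b = 0.9757 m/day.

0.976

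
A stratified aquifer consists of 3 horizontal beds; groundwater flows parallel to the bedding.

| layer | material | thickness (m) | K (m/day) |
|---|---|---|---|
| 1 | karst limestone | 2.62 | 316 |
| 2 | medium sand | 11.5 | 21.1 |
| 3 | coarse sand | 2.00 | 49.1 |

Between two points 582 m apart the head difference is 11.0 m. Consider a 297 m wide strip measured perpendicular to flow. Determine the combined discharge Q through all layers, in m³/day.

6560

Flow is parallel to layering, so each bed carries its own Darcy discharge and the transmissivities add.
Σ(K_i·b_i) = 316×2.62 + 21.1×11.5 + 49.1×2.00 = 1169 m²/day.
Hydraulic gradient i = Δh / L = 11.0 / 582 = 0.01890.
Q = Σ(K_i·b_i) · W · i = 1169 × 297 × 0.01890 = 6561 m³/day.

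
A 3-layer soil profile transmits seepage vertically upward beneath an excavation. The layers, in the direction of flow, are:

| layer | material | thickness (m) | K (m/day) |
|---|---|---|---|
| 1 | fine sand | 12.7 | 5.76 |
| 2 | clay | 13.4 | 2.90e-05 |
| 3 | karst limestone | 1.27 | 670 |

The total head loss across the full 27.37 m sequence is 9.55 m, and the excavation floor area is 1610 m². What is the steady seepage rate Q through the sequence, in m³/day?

0.0333

Flow is perpendicular to layering, so the layers act in series and the equivalent K is the thickness-weighted harmonic mean.
Total thickness L = 12.7 + 13.4 + 1.27 = 27.37 m.
Σ(b_i/K_i) = 12.7/5.76 + 13.4/2.90e-05 + 1.27/670 = 4.621e+05 d.
K_eq = L / Σ(b_i/K_i) = 27.37 / 4.621e+05 = 5.923e-05 m/day.
Q = K_eq · A · (Δh/L) = 5.923e-05 × 1610 × (9.55/27.37) = 0.03328 m³/day.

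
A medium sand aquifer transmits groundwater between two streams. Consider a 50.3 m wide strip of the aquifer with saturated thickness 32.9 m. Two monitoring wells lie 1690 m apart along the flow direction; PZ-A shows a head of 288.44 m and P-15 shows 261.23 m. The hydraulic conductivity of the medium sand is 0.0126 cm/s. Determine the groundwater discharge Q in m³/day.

Convert K: 0.0126 cm/s × 864 = 10.89 m/day.
Cross-sectional area A = 50.3 × 32.9 = 1655 m².
Hydraulic gradient i = (288.44 − 261.23) / 1690 = 27.21 / 1690 = 0.01610.
Darcy's law: Q = K · A · i = 10.89 × 1655 × 0.01610 = 290.1 m³/day.

290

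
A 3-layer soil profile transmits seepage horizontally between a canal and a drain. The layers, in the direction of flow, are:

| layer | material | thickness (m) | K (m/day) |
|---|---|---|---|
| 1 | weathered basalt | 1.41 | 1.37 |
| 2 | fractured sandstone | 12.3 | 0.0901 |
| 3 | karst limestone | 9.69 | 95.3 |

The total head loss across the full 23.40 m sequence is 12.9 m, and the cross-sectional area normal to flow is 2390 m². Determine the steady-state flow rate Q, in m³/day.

224

Flow is perpendicular to layering, so the layers act in series and the equivalent K is the thickness-weighted harmonic mean.
Total thickness L = 1.41 + 12.3 + 9.69 = 23.40 m.
Σ(b_i/K_i) = 1.41/1.37 + 12.3/0.0901 + 9.69/95.3 = 137.6 d.
K_eq = L / Σ(b_i/K_i) = 23.40 / 137.6 = 0.1700 m/day.
Q = K_eq · A · (Δh/L) = 0.1700 × 2390 × (12.9/23.40) = 224.0 m³/day.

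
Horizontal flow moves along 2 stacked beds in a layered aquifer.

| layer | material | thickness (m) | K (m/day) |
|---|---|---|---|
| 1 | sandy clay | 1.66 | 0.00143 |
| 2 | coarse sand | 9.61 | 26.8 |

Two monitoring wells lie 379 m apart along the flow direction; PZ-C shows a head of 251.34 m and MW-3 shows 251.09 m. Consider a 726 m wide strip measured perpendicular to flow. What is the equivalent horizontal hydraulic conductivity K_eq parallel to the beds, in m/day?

Flow is parallel to layering, so each bed carries its own Darcy discharge and the transmissivities add.
Σ(K_i·b_i) = 0.00143×1.66 + 26.8×9.61 = 257.6 m²/day.
Total thickness b = 11.27 m, so K_eq = Σ(K_i·b_i)/b = 22.85 m/day.

22.9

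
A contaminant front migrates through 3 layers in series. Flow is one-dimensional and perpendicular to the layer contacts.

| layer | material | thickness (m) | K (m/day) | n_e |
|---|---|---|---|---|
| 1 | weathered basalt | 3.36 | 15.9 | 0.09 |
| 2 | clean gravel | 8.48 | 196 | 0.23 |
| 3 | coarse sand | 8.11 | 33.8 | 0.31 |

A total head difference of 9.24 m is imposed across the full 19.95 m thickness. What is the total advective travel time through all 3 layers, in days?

0.255

With flow normal to the layers, continuity requires the same specific discharge q through every layer.
Σ(b_i/K_i) = 3.36/15.9 + 8.48/196 + 8.11/33.8 = 0.4945 d.
q = Δh / Σ(b_i/K_i) = 9.24 / 0.4945 = 18.68 m/day.
In each layer the seepage velocity is v_i = q/n_i, so the layer transit time is t_i = b_i·n_i / q:
  layer 1 (weathered basalt): t_1 = 3.36 × 0.09 / 18.68 = 0.01618 d
  layer 2 (clean gravel): t_2 = 8.48 × 0.23 / 18.68 = 0.1044 d
  layer 3 (coarse sand): t_3 = 8.11 × 0.31 / 18.68 = 0.1346 d
Total t = Σ t_i = 0.2551 days.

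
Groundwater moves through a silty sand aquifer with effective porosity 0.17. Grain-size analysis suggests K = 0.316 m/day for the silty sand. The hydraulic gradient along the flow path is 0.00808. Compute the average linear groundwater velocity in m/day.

Hydraulic gradient i = 0.00808.
Darcy flux q = K · i = 0.3160 × 0.008080 = 0.002553 m/day.
Seepage velocity v = q / n_e = 0.002553 / 0.17 = 0.01502 m/day.

0.0150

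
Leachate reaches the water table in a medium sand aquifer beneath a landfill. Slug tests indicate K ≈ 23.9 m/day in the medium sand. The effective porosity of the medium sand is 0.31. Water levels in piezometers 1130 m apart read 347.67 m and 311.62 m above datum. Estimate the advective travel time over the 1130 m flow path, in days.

Hydraulic gradient i = (347.67 − 311.62) / 1130 = 36.05 / 1130 = 0.03190.
Darcy flux q = K · i = 23.90 × 0.03190 = 0.7625 m/day.
Seepage velocity v = q / n_e = 0.7625 / 0.31 = 2.460 m/day.
Travel time t = L / v = 1130 / 2.460 = 459.4 days.

459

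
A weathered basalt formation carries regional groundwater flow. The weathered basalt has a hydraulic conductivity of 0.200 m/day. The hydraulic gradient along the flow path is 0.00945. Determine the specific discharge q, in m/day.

Hydraulic gradient i = 0.00945.
Specific discharge q = K · i = 0.2000 × 0.009450 = 0.001890 m/day.

0.00189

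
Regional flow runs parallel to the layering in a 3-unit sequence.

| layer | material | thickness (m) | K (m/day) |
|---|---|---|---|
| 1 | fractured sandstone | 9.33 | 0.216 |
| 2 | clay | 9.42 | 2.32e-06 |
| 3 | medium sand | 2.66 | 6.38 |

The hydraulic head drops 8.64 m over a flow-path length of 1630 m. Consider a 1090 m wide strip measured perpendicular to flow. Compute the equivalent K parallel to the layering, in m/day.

Flow is parallel to layering, so each bed carries its own Darcy discharge and the transmissivities add.
Σ(K_i·b_i) = 0.216×9.33 + 2.32e-06×9.42 + 6.38×2.66 = 18.99 m²/day.
Total thickness b = 21.41 m, so K_eq = Σ(K_i·b_i)/b = 0.8868 m/day.

0.887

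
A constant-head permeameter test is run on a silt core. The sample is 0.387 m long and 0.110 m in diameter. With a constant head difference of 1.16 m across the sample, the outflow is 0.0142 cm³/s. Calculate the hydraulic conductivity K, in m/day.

Cross-sectional area A = π·(d/2)² = π × (0.110/2)² = 0.009503 m².
Convert discharge: 0.0142 cm³/s = 1.420e-08 m³/s.
Darcy's law rearranged: K = Q·L / (A·Δh) = 1.420e-08 × 0.387 / (0.009503 × 1.16) = 4.985e-07 m/s = 0.04307 m/day.

0.0431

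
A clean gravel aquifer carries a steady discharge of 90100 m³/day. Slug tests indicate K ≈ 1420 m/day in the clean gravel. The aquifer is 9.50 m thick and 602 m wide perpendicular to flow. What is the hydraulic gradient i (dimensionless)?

0.0111

Cross-sectional area A = 602 × 9.50 = 5719 m².
From Q = K·A·i, i = Q / (K·A) = 90100 / (1420 × 5719) = 0.01109.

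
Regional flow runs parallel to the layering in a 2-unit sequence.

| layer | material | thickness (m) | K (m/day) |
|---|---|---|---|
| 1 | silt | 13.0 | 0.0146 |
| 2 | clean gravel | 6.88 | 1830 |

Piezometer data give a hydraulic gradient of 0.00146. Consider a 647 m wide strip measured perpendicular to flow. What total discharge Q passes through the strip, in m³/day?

11900

Flow is parallel to layering, so each bed carries its own Darcy discharge and the transmissivities add.
Σ(K_i·b_i) = 0.0146×13.0 + 1830×6.88 = 12591 m²/day.
Hydraulic gradient i = 0.00146.
Q = Σ(K_i·b_i) · W · i = 12591 × 647 × 0.001460 = 11893 m³/day.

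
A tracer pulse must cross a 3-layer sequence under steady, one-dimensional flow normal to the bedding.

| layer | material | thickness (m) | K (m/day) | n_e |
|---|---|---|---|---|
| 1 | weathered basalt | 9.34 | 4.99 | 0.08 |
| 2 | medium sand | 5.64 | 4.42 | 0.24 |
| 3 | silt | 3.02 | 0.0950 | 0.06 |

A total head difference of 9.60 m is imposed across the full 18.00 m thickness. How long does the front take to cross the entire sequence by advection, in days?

8.30

With flow normal to the layers, continuity requires the same specific discharge q through every layer.
Σ(b_i/K_i) = 9.34/4.99 + 5.64/4.42 + 3.02/0.0950 = 34.94 d.
q = Δh / Σ(b_i/K_i) = 9.60 / 34.94 = 0.2748 m/day.
In each layer the seepage velocity is v_i = q/n_i, so the layer transit time is t_i = b_i·n_i / q:
  layer 1 (weathered basalt): t_1 = 9.34 × 0.08 / 0.2748 = 2.719 d
  layer 2 (medium sand): t_2 = 5.64 × 0.24 / 0.2748 = 4.926 d
  layer 3 (silt): t_3 = 3.02 × 0.06 / 0.2748 = 0.6594 d
Total t = Σ t_i = 8.305 days.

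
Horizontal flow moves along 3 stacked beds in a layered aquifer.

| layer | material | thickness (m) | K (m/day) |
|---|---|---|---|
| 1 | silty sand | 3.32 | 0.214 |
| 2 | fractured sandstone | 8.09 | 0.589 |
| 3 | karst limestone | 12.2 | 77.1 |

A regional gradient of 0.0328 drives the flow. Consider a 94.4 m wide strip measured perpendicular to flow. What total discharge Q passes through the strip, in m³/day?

2930

Flow is parallel to layering, so each bed carries its own Darcy discharge and the transmissivities add.
Σ(K_i·b_i) = 0.214×3.32 + 0.589×8.09 + 77.1×12.2 = 946.1 m²/day.
Hydraulic gradient i = 0.0328.
Q = Σ(K_i·b_i) · W · i = 946.1 × 94.4 × 0.03280 = 2929 m³/day.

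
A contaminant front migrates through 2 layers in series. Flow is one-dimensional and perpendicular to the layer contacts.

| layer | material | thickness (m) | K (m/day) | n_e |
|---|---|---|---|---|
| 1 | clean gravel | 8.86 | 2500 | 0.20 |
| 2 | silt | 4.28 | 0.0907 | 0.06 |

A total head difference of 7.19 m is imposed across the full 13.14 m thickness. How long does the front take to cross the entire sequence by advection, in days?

13.3

With flow normal to the layers, continuity requires the same specific discharge q through every layer.
Σ(b_i/K_i) = 8.86/2500 + 4.28/0.0907 = 47.19 d.
q = Δh / Σ(b_i/K_i) = 7.19 / 47.19 = 0.1524 m/day.
In each layer the seepage velocity is v_i = q/n_i, so the layer transit time is t_i = b_i·n_i / q:
  layer 1 (clean gravel): t_1 = 8.86 × 0.20 / 0.1524 = 11.63 d
  layer 2 (silt): t_2 = 4.28 × 0.06 / 0.1524 = 1.686 d
Total t = Σ t_i = 13.32 days.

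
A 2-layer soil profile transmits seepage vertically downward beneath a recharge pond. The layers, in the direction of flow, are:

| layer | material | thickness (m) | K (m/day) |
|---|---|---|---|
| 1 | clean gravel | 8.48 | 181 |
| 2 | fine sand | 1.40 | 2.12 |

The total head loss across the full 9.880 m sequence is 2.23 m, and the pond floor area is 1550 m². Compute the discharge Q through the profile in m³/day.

Flow is perpendicular to layering, so the layers act in series and the equivalent K is the thickness-weighted harmonic mean.
Total thickness L = 8.48 + 1.40 = 9.880 m.
Σ(b_i/K_i) = 8.48/181 + 1.40/2.12 = 0.7072 d.
K_eq = L / Σ(b_i/K_i) = 9.880 / 0.7072 = 13.97 m/day.
Q = K_eq · A · (Δh/L) = 13.97 × 1550 × (2.23/9.880) = 4887 m³/day.

4890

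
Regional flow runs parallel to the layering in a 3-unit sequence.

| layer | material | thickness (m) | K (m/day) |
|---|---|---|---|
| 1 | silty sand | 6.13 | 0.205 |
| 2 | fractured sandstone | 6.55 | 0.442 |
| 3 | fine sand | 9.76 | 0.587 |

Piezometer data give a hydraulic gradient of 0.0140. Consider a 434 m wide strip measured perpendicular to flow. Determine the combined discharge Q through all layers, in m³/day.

60.0

Flow is parallel to layering, so each bed carries its own Darcy discharge and the transmissivities add.
Σ(K_i·b_i) = 0.205×6.13 + 0.442×6.55 + 0.587×9.76 = 9.881 m²/day.
Hydraulic gradient i = 0.0140.
Q = Σ(K_i·b_i) · W · i = 9.881 × 434 × 0.01400 = 60.04 m³/day.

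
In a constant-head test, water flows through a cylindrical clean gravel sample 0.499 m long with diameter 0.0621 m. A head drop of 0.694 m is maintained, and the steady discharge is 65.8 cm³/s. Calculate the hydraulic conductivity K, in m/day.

Cross-sectional area A = π·(d/2)² = π × (0.0621/2)² = 0.003029 m².
Convert discharge: 65.8 cm³/s = 6.580e-05 m³/s.
Darcy's law rearranged: K = Q·L / (A·Δh) = 6.580e-05 × 0.499 / (0.003029 × 0.694) = 0.01562 m/s = 1350 m/day.

1350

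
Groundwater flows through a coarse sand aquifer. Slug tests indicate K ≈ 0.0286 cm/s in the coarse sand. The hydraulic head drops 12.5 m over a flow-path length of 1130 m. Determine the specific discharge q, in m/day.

0.273

Convert K: 0.0286 cm/s × 864 = 24.71 m/day.
Hydraulic gradient i = Δh / L = 12.5 / 1130 = 0.01106.
Specific discharge q = K · i = 24.71 × 0.01106 = 0.2733 m/day.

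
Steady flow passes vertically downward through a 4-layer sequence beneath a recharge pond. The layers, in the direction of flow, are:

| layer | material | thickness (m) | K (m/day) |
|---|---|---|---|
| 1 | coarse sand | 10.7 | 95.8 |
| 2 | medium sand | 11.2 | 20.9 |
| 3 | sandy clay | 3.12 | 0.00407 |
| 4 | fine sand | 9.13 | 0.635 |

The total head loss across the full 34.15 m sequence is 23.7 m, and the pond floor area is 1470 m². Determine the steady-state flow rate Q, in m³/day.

Flow is perpendicular to layering, so the layers act in series and the equivalent K is the thickness-weighted harmonic mean.
Total thickness L = 10.7 + 11.2 + 3.12 + 9.13 = 34.15 m.
Σ(b_i/K_i) = 10.7/95.8 + 11.2/20.9 + 3.12/0.00407 + 9.13/0.635 = 781.6 d.
K_eq = L / Σ(b_i/K_i) = 34.15 / 781.6 = 0.04369 m/day.
Q = K_eq · A · (Δh/L) = 0.04369 × 1470 × (23.7/34.15) = 44.57 m³/day.

44.6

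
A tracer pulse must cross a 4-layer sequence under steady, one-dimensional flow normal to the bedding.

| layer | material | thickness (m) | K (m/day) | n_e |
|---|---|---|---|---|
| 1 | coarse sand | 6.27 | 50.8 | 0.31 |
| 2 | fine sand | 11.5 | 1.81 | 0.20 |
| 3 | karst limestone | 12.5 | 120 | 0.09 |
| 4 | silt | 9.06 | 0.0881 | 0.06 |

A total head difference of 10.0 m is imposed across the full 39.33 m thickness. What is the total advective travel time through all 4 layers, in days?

With flow normal to the layers, continuity requires the same specific discharge q through every layer.
Σ(b_i/K_i) = 6.27/50.8 + 11.5/1.81 + 12.5/120 + 9.06/0.0881 = 109.4 d.
q = Δh / Σ(b_i/K_i) = 10.0 / 109.4 = 0.09139 m/day.
In each layer the seepage velocity is v_i = q/n_i, so the layer transit time is t_i = b_i·n_i / q:
  layer 1 (coarse sand): t_1 = 6.27 × 0.31 / 0.09139 = 21.27 d
  layer 2 (fine sand): t_2 = 11.5 × 0.20 / 0.09139 = 25.17 d
  layer 3 (karst limestone): t_3 = 12.5 × 0.09 / 0.09139 = 12.31 d
  layer 4 (silt): t_4 = 9.06 × 0.06 / 0.09139 = 5.948 d
Total t = Σ t_i = 64.69 days.

64.7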